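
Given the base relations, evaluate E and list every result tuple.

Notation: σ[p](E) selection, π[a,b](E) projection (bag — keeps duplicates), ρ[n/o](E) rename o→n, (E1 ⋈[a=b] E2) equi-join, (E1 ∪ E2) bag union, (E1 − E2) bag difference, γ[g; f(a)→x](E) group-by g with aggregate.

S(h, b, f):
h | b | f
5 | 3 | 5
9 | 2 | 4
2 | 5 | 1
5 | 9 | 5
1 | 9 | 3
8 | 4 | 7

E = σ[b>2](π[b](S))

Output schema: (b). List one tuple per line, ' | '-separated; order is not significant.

Stepwise |·|:
  S → 6
  π[b](S) → 6
  σ[b>2](π[b](S)) → 5

== RESULT ==
b
3
4
5
9
9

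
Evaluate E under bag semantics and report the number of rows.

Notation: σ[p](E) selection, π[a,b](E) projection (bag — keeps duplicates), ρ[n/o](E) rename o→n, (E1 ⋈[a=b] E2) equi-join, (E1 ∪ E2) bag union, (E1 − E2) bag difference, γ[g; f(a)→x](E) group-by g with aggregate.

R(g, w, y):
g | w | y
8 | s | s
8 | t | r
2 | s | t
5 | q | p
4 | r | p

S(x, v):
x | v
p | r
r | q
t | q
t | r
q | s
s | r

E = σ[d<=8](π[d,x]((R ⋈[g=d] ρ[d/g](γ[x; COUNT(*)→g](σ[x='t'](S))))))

Stepwise |·|:
  R → 5
  S → 6
  σ[x='t'](S) → 2
  γ[x; COUNT(*)→g](σ[x='t'](S)) → 1
  ρ[d/g](γ[x; COUNT(*)→g](σ[x='t'](S))) → 1
  (R ⋈[g=d] ρ[d/g](γ[x; COUNT(*)→g](σ[x='t'](S)))) → 1
  π[d,x]((R ⋈[g=d] ρ[d/g](γ[x; COUNT(*)→g](σ[x='t'](S))))) → 1
  σ[d<=8](π[d,x]((R ⋈[g=d] ρ[d/g](γ[x; COUNT(*)→g](σ[x='t'](S)))))) → 1

|E| = 1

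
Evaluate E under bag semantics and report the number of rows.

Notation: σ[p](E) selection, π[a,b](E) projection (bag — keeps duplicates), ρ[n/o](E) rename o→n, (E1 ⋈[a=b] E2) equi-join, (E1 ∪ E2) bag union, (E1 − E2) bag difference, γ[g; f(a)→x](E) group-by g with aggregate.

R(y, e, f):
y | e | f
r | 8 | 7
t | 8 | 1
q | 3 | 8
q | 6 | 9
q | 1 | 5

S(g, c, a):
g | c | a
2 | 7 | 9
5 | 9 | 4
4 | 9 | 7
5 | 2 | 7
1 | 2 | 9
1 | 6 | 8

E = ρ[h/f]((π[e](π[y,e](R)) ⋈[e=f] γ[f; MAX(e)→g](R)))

Stepwise |·|:
  R → 5
  π[y,e](R) → 5
  π[e](π[y,e](R)) → 5
  R → 5
  γ[f; MAX(e)→g](R) → 5
  (π[e](π[y,e](R)) ⋈[e=f] γ[f; MAX(e)→g](R)) → 3
  ρ[h/f]((π[e](π[y,e](R)) ⋈[e=f] γ[f; MAX(e)→g](R))) → 3

|E| = 3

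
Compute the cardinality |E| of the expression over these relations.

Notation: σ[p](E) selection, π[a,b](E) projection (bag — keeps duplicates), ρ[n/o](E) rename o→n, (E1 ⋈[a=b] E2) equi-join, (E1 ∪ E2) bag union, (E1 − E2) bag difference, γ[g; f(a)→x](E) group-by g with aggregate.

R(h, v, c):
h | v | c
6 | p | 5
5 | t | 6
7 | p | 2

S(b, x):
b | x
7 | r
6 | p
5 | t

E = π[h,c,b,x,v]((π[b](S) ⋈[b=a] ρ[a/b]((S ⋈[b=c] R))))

Stepwise |·|:
  S → 3
  π[b](S) → 3
  S → 3
  R → 3
  (S ⋈[b=c] R) → 2
  ρ[a/b]((S ⋈[b=c] R)) → 2
  (π[b](S) ⋈[b=a] ρ[a/b]((S ⋈[b=c] R))) → 2
  π[h,c,b,x,v]((π[b](S) ⋈[b=a] ρ[a/b]((S ⋈[b=c] R)))) → 2

|E| = 2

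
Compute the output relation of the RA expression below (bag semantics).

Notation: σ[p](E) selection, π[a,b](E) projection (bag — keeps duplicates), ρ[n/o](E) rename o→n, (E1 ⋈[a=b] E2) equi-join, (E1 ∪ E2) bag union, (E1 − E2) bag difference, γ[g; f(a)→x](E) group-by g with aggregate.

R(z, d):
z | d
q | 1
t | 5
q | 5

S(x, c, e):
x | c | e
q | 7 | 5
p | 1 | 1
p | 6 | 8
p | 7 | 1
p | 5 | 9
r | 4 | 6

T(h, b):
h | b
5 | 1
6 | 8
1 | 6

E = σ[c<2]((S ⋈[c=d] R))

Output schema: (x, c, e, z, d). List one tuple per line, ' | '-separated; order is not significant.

Row counts bottom-up:
  S → 6
  R → 3
  (S ⋈[c=d] R) → 3
  σ[c<2]((S ⋈[c=d] R)) → 1

== RESULT ==
x | c | e | z | d
p | 1 | 1 | q | 1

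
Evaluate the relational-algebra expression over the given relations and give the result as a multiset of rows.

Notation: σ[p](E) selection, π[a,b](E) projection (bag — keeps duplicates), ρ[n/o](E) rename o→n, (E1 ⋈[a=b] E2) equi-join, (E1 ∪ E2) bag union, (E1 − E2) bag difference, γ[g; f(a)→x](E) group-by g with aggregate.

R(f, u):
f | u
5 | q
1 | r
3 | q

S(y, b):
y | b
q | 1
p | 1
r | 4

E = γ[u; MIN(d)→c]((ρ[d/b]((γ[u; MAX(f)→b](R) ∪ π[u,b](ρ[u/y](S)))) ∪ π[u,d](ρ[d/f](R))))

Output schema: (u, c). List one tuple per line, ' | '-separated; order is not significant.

Stepwise |·|:
  R → 3
  γ[u; MAX(f)→b](R) → 2
  S → 3
  ρ[u/y](S) → 3
  π[u,b](ρ[u/y](S)) → 3
  (γ[u; MAX(f)→b](R) ∪ π[u,b](ρ[u/y](S))) → 5
  ρ[d/b]((γ[u; MAX(f)→b](R) ∪ π[u,b](ρ[u/y](S)))) → 5
  R → 3
  ρ[d/f](R) → 3
  π[u,d](ρ[d/f](R)) → 3
  (ρ[d/b]((γ[u; MAX(f)→b](R) ∪ π[u,b](ρ[u/y](S)))) ∪ π[u,d](ρ[d/f](R))) → 8
  γ[u; MIN(d)→c]((ρ[d/b]((γ[u; MAX(f)→b](R) ∪ π[u,b](ρ[u/y](S)))) ∪ π[u,d](ρ[d/f](R)))) → 3

== RESULT ==
u | c
p | 1
q | 1
r | 1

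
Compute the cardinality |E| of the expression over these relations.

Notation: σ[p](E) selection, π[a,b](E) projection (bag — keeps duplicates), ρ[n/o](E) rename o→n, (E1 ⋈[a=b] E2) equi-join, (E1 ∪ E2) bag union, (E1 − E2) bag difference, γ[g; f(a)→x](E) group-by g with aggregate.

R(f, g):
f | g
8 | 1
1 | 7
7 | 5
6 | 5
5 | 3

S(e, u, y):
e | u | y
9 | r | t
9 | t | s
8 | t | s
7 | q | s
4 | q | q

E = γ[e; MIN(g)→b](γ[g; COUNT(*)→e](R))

Subexpression sizes:
  R → 5
  γ[g; COUNT(*)→e](R) → 4
  γ[e; MIN(g)→b](γ[g; COUNT(*)→e](R)) → 2

|E| = 2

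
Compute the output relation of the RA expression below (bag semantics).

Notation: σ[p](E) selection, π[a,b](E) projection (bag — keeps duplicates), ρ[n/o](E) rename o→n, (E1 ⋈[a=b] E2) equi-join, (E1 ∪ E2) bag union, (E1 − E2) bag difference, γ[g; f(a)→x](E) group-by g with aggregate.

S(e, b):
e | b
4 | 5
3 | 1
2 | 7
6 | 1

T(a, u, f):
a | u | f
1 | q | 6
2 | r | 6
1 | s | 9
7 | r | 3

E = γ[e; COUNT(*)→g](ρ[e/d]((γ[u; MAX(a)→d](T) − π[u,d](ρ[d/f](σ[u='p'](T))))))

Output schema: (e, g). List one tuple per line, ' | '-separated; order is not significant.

Stepwise |·|:
  T → 4
  γ[u; MAX(a)→d](T) → 3
  T → 4
  σ[u='p'](T) → 0
  ρ[d/f](σ[u='p'](T)) → 0
  π[u,d](ρ[d/f](σ[u='p'](T))) → 0
  (γ[u; MAX(a)→d](T) − π[u,d](ρ[d/f](σ[u='p'](T)))) → 3
  ρ[e/d]((γ[u; MAX(a)→d](T) − π[u,d](ρ[d/f](σ[u='p'](T))))) → 3
  γ[e; COUNT(*)→g](ρ[e/d]((γ[u; MAX(a)→d](T) − π[u,d](ρ[d/f](σ[u='p'](T)))))) → 2

== RESULT ==
e | g
1 | 2
7 | 1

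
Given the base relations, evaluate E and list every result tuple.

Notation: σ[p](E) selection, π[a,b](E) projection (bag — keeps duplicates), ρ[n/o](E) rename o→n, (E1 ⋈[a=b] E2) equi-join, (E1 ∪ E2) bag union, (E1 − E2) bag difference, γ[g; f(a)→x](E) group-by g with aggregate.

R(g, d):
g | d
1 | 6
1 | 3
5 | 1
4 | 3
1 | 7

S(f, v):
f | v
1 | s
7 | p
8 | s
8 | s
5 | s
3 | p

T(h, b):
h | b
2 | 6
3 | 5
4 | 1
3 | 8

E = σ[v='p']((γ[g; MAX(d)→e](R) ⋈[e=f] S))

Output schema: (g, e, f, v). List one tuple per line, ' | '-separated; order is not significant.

Per-node cardinality:
  R → 5
  γ[g; MAX(d)→e](R) → 3
  S → 6
  (γ[g; MAX(d)→e](R) ⋈[e=f] S) → 3
  σ[v='p']((γ[g; MAX(d)→e](R) ⋈[e=f] S)) → 2

== RESULT ==
g | e | f | v
1 | 7 | 7 | p
4 | 3 | 3 | p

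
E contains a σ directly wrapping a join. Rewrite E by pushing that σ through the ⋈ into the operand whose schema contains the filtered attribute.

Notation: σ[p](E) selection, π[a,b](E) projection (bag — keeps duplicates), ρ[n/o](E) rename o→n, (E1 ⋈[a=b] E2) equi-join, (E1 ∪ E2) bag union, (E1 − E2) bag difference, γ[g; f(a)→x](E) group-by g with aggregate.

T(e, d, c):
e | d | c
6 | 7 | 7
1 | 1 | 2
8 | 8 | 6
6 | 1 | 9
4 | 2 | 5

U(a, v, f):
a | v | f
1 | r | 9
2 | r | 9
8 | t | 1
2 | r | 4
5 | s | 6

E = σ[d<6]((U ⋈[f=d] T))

σ filters on d, owned by the right side.
E' = (U ⋈[f=d] σ[d<6](T))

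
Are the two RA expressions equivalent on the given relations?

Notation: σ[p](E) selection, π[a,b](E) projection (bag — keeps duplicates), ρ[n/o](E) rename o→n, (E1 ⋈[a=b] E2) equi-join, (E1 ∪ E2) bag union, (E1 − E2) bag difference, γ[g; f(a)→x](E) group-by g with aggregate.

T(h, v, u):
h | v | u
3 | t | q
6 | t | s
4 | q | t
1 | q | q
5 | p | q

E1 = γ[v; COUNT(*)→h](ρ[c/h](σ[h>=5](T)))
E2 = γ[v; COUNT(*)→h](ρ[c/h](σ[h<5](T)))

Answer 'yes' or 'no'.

E1 per-node cardinality:
  T → 5
  σ[h>=5](T) → 2
  ρ[c/h](σ[h>=5](T)) → 2
  γ[v; COUNT(*)→h](ρ[c/h](σ[h>=5](T))) → 2
E2 per-node cardinality:
  T → 5
  σ[h<5](T) → 3
  ρ[c/h](σ[h<5](T)) → 3
  γ[v; COUNT(*)→h](ρ[c/h](σ[h<5](T))) → 2

E1 result:
v | h
p | 1
t | 1
E2 result:
v | h
q | 2
t | 1
Witness: ('p', 1) appears 1× in E1 but 0× in E2.

no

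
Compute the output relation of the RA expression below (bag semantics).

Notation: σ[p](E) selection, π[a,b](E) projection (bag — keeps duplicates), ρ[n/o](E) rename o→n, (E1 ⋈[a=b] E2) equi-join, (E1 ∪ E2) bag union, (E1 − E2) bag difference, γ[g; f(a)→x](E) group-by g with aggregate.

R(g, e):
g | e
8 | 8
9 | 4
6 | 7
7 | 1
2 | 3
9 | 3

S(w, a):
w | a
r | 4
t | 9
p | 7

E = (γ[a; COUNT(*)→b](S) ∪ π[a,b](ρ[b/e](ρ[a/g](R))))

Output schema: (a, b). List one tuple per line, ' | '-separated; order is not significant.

Per-node cardinality:
  S → 3
  γ[a; COUNT(*)→b](S) → 3
  R → 6
  ρ[a/g](R) → 6
  ρ[b/e](ρ[a/g](R)) → 6
  π[a,b](ρ[b/e](ρ[a/g](R))) → 6
  (γ[a; COUNT(*)→b](S) ∪ π[a,b](ρ[b/e](ρ[a/g](R)))) → 9

== RESULT ==
a | b
2 | 3
4 | 1
6 | 7
7 | 1
7 | 1
8 | 8
9 | 1
9 | 3
9 | 4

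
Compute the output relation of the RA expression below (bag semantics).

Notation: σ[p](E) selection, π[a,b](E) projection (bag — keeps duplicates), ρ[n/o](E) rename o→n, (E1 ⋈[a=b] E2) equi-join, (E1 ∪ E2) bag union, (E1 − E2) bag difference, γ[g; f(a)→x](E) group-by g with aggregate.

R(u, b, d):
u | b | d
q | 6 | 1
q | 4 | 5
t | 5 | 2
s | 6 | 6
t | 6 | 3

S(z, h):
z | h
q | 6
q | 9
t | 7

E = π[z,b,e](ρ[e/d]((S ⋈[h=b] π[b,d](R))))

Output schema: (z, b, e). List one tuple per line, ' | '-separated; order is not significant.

Subexpression sizes:
  S → 3
  R → 5
  π[b,d](R) → 5
  (S ⋈[h=b] π[b,d](R)) → 3
  ρ[e/d]((S ⋈[h=b] π[b,d](R))) → 3
  π[z,b,e](ρ[e/d]((S ⋈[h=b] π[b,d](R)))) → 3

== RESULT ==
z | b | e
q | 6 | 1
q | 6 | 3
q | 6 | 6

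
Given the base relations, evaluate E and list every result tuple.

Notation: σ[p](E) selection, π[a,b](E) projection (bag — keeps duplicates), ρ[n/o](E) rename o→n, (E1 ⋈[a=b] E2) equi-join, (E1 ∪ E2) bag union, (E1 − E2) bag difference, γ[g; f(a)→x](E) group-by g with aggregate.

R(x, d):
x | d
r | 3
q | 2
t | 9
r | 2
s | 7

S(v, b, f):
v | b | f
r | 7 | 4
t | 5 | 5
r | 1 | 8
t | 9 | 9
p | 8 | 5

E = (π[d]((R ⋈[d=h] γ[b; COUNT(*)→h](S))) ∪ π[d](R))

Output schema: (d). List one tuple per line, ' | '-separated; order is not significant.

Subexpression sizes:
  R → 5
  S → 5
  γ[b; COUNT(*)→h](S) → 5
  (R ⋈[d=h] γ[b; COUNT(*)→h](S)) → 0
  π[d]((R ⋈[d=h] γ[b; COUNT(*)→h](S))) → 0
  R → 5
  π[d](R) → 5
  (π[d]((R ⋈[d=h] γ[b; COUNT(*)→h](S))) ∪ π[d](R)) → 5

== RESULT ==
d
2
2
3
7
9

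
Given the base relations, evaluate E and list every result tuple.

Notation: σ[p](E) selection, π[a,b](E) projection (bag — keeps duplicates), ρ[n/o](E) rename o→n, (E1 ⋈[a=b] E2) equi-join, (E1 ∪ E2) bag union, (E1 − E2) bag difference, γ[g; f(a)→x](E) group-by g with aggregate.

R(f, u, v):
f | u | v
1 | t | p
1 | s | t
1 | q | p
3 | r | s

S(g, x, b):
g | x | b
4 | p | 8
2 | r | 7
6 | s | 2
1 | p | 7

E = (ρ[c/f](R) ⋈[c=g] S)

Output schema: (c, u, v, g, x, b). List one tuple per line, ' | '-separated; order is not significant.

Row counts bottom-up:
  R → 4
  ρ[c/f](R) → 4
  S → 4
  (ρ[c/f](R) ⋈[c=g] S) → 3

== RESULT ==
c | u | v | g | x | b
1 | q | p | 1 | p | 7
1 | s | t | 1 | p | 7
1 | t | p | 1 | p | 7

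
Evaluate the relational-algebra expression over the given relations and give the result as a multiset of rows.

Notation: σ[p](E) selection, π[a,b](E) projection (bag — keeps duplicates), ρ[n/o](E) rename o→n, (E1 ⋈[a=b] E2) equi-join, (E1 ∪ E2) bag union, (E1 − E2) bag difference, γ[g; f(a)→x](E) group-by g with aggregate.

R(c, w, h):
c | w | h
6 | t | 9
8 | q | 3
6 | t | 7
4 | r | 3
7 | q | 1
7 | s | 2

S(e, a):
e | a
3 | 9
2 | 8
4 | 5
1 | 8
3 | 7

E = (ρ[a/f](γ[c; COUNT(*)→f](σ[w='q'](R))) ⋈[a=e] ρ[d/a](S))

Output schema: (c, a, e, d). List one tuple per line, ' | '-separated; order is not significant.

Stepwise |·|:
  R → 6
  σ[w='q'](R) → 2
  γ[c; COUNT(*)→f](σ[w='q'](R)) → 2
  ρ[a/f](γ[c; COUNT(*)→f](σ[w='q'](R))) → 2
  S → 5
  ρ[d/a](S) → 5
  (ρ[a/f](γ[c; COUNT(*)→f](σ[w='q'](R))) ⋈[a=e] ρ[d/a](S)) → 2

== RESULT ==
c | a | e | d
7 | 1 | 1 | 8
8 | 1 | 1 | 8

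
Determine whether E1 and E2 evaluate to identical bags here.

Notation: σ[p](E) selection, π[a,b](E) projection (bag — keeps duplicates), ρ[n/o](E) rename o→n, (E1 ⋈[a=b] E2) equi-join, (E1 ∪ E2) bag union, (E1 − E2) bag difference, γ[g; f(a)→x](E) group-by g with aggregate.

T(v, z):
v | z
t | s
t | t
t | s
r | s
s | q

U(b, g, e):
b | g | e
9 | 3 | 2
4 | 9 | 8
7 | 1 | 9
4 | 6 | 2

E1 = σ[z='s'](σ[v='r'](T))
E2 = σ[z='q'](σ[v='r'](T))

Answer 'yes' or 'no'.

E1 stepwise |·|:
  T → 5
  σ[v='r'](T) → 1
  σ[z='s'](σ[v='r'](T)) → 1
E2 stepwise |·|:
  T → 5
  σ[v='r'](T) → 1
  σ[z='q'](σ[v='r'](T)) → 0

E1 result:
v | z
r | s
E2 result:
v | z
(0 rows)
Witness: ('r', 's') appears 1× in E1 but 0× in E2.

no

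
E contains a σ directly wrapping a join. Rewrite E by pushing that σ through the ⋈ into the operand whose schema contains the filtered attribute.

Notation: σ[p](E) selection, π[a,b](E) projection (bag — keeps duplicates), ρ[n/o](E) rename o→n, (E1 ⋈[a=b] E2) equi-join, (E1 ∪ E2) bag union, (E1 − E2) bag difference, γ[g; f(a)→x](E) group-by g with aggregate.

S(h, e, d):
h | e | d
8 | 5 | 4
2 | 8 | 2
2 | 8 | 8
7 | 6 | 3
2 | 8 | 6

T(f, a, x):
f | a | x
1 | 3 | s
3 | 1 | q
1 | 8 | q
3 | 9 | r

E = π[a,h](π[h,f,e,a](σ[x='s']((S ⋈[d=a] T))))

σ filters on x, owned by the right side.
E' = π[a,h](π[h,f,e,a]((S ⋈[d=a] σ[x='s'](T))))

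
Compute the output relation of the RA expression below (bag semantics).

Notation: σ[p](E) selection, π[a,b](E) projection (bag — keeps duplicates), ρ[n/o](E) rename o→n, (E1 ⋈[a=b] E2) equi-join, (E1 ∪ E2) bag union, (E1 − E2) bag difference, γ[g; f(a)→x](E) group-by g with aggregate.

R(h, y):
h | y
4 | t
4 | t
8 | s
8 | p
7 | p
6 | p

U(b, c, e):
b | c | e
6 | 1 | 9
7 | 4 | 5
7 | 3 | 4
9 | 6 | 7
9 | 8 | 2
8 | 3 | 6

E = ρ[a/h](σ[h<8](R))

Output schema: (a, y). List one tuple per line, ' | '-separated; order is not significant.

Stepwise |·|:
  R → 6
  σ[h<8](R) → 4
  ρ[a/h](σ[h<8](R)) → 4

== RESULT ==
a | y
4 | t
4 | t
6 | p
7 | p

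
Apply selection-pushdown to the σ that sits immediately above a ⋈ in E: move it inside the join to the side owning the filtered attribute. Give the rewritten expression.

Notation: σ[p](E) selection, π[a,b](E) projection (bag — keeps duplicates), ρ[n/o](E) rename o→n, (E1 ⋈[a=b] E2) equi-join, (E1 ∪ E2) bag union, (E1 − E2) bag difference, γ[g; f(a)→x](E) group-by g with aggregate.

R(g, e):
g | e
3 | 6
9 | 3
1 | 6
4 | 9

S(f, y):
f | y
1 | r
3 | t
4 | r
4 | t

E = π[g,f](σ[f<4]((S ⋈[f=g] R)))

σ filters on f, owned by the left side.
E' = π[g,f]((σ[f<4](S) ⋈[f=g] R))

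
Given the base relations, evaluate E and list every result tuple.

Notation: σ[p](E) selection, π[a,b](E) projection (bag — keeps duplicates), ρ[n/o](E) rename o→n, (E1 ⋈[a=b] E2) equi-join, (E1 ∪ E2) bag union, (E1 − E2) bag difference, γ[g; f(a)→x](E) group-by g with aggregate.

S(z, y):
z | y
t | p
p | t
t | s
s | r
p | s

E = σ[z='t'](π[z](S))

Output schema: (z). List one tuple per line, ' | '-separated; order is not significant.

Row counts bottom-up:
  S → 5
  π[z](S) → 5
  σ[z='t'](π[z](S)) → 2

== RESULT ==
z
t
t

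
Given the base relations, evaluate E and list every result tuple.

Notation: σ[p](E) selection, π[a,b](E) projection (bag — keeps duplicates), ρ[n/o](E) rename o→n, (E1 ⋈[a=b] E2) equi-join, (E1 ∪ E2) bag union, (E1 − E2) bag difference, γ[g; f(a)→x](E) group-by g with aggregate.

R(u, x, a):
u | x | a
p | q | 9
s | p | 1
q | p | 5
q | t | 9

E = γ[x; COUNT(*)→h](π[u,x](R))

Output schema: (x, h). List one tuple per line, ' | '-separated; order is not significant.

Row counts bottom-up:
  R → 4
  π[u,x](R) → 4
  γ[x; COUNT(*)→h](π[u,x](R)) → 3

== RESULT ==
x | h
p | 2
q | 1
t | 1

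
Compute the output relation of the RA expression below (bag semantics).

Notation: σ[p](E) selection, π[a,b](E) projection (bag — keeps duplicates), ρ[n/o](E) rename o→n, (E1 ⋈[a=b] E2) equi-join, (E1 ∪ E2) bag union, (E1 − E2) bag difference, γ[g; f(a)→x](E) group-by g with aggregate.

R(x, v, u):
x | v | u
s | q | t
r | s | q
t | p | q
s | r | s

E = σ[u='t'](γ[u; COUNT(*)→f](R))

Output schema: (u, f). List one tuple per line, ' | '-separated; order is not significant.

Row counts bottom-up:
  R → 4
  γ[u; COUNT(*)→f](R) → 3
  σ[u='t'](γ[u; COUNT(*)→f](R)) → 1

== RESULT ==
u | f
t | 1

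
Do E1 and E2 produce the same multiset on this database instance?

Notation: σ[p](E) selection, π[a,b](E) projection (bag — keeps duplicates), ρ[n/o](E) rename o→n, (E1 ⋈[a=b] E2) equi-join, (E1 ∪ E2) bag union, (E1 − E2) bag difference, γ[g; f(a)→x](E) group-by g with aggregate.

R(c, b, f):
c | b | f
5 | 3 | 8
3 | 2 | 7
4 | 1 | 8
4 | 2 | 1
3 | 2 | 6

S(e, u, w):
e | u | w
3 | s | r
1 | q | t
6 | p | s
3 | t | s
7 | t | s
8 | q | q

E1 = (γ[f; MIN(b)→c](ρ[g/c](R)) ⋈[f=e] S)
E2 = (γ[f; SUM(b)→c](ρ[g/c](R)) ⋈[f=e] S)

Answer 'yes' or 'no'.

E1 subexpression sizes:
  R → 5
  ρ[g/c](R) → 5
  γ[f; MIN(b)→c](ρ[g/c](R)) → 4
  S → 6
  (γ[f; MIN(b)→c](ρ[g/c](R)) ⋈[f=e] S) → 4
E2 subexpression sizes:
  R → 5
  ρ[g/c](R) → 5
  γ[f; SUM(b)→c](ρ[g/c](R)) → 4
  S → 6
  (γ[f; SUM(b)→c](ρ[g/c](R)) ⋈[f=e] S) → 4

E1 result:
f | c | e | u | w
1 | 2 | 1 | q | t
6 | 2 | 6 | p | s
7 | 2 | 7 | t | s
8 | 1 | 8 | q | q
E2 result:
f | c | e | u | w
1 | 2 | 1 | q | t
6 | 2 | 6 | p | s
7 | 2 | 7 | t | s
8 | 4 | 8 | q | q
Witness: (8, 1, 8, 'q', 'q') appears 1× in E1 but 0× in E2.

no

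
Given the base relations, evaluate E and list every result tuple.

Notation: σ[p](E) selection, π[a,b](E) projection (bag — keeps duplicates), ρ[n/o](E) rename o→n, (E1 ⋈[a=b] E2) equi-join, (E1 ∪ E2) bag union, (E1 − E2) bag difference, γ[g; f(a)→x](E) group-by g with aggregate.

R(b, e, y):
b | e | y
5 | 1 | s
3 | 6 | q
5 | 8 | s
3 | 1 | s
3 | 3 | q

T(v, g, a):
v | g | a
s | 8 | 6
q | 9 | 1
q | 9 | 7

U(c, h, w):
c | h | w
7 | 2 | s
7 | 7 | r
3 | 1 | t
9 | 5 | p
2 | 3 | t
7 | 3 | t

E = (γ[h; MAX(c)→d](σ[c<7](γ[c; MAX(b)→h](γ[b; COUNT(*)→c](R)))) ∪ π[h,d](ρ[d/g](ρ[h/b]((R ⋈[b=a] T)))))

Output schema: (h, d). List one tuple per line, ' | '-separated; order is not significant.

Subexpression sizes:
  R → 5
  γ[b; COUNT(*)→c](R) → 2
  γ[c; MAX(b)→h](γ[b; COUNT(*)→c](R)) → 2
  σ[c<7](γ[c; MAX(b)→h](γ[b; COUNT(*)→c](R))) → 2
  γ[h; MAX(c)→d](σ[c<7](γ[c; MAX(b)→h](γ[b; COUNT(*)→c](R)))) → 2
  R → 5
  T → 3
  (R ⋈[b=a] T) → 0
  ρ[h/b]((R ⋈[b=a] T)) → 0
  ρ[d/g](ρ[h/b]((R ⋈[b=a] T))) → 0
  π[h,d](ρ[d/g](ρ[h/b]((R ⋈[b=a] T)))) → 0
  (γ[h; MAX(c)→d](σ[c<7](γ[c; MAX(b)→h](γ[b; COUNT(*)→c](R)))) ∪ π[h,d](ρ[d/g](ρ[h/b]((R ⋈[b=a] T))))) → 2

== RESULT ==
h | d
3 | 3
5 | 2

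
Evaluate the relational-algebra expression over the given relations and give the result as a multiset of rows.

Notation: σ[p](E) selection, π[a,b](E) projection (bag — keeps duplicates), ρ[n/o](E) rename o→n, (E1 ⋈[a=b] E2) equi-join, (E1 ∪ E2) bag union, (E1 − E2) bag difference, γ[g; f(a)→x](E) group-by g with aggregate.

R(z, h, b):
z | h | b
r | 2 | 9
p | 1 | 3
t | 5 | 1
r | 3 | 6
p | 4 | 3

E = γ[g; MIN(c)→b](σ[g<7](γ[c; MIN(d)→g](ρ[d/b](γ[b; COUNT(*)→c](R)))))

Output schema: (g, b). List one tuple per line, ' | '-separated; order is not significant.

Subexpression sizes:
  R → 5
  γ[b; COUNT(*)→c](R) → 4
  ρ[d/b](γ[b; COUNT(*)→c](R)) → 4
  γ[c; MIN(d)→g](ρ[d/b](γ[b; COUNT(*)→c](R))) → 2
  σ[g<7](γ[c; MIN(d)→g](ρ[d/b](γ[b; COUNT(*)→c](R)))) → 2
  γ[g; MIN(c)→b](σ[g<7](γ[c; MIN(d)→g](ρ[d/b](γ[b; COUNT(*)→c](R))))) → 2

== RESULT ==
g | b
1 | 1
3 | 2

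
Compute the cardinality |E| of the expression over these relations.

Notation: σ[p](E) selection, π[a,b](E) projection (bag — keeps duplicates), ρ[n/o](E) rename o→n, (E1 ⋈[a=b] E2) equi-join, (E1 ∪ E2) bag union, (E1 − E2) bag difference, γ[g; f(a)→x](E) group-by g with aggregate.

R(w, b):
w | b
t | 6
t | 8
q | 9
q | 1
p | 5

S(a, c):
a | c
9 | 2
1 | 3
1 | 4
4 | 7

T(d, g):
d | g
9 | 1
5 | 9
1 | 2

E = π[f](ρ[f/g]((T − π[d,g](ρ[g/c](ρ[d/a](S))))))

Stepwise |·|:
  T → 3
  S → 4
  ρ[d/a](S) → 4
  ρ[g/c](ρ[d/a](S)) → 4
  π[d,g](ρ[g/c](ρ[d/a](S))) → 4
  (T − π[d,g](ρ[g/c](ρ[d/a](S)))) → 3
  ρ[f/g]((T − π[d,g](ρ[g/c](ρ[d/a](S))))) → 3
  π[f](ρ[f/g]((T − π[d,g](ρ[g/c](ρ[d/a](S)))))) → 3

|E| = 3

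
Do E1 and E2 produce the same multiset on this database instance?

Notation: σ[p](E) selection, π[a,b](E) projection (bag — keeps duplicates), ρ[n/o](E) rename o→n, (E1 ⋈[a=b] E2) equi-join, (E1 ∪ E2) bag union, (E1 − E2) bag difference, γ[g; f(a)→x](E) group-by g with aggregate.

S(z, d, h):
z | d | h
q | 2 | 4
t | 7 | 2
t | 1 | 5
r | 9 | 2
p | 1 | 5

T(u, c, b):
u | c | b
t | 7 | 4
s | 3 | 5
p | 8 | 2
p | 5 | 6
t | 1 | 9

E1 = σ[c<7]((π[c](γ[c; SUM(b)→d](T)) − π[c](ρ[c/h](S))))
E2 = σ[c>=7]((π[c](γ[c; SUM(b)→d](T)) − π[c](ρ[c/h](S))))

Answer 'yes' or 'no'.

E1 per-node cardinality:
  T → 5
  γ[c; SUM(b)→d](T) → 5
  π[c](γ[c; SUM(b)→d](T)) → 5
  S → 5
  ρ[c/h](S) → 5
  π[c](ρ[c/h](S)) → 5
  (π[c](γ[c; SUM(b)→d](T)) − π[c](ρ[c/h](S))) → 4
  σ[c<7]((π[c](γ[c; SUM(b)→d](T)) − π[c](ρ[c/h](S)))) → 2
E2 per-node cardinality:
  T → 5
  γ[c; SUM(b)→d](T) → 5
  π[c](γ[c; SUM(b)→d](T)) → 5
  S → 5
  ρ[c/h](S) → 5
  π[c](ρ[c/h](S)) → 5
  (π[c](γ[c; SUM(b)→d](T)) − π[c](ρ[c/h](S))) → 4
  σ[c>=7]((π[c](γ[c; SUM(b)→d](T)) − π[c](ρ[c/h](S)))) → 2

E1 result:
c
1
3
E2 result:
c
7
8
Witness: (1,) appears 1× in E1 but 0× in E2.

no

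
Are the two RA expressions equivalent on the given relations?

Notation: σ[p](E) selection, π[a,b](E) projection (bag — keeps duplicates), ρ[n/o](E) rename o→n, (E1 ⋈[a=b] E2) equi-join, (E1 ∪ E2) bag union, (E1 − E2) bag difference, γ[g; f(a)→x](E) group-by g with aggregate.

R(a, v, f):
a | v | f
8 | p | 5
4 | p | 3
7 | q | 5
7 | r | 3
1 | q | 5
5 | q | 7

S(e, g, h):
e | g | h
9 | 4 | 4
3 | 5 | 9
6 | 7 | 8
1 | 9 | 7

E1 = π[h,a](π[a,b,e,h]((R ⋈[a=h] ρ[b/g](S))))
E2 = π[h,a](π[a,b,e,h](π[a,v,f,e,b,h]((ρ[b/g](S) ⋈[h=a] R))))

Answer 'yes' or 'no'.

E1 subexpression sizes:
  R → 6
  S → 4
  ρ[b/g](S) → 4
  (R ⋈[a=h] ρ[b/g](S)) → 4
  π[a,b,e,h]((R ⋈[a=h] ρ[b/g](S))) → 4
  π[h,a](π[a,b,e,h]((R ⋈[a=h] ρ[b/g](S)))) → 4
E2 subexpression sizes:
  S → 4
  ρ[b/g](S) → 4
  R → 6
  (ρ[b/g](S) ⋈[h=a] R) → 4
  π[a,v,f,e,b,h]((ρ[b/g](S) ⋈[h=a] R)) → 4
  π[a,b,e,h](π[a,v,f,e,b,h]((ρ[b/g](S) ⋈[h=a] R))) → 4
  π[h,a](π[a,b,e,h](π[a,v,f,e,b,h]((ρ[b/g](S) ⋈[h=a] R)))) → 4

E1 and E2 produce the same multiset:
h | a
4 | 4
7 | 7
7 | 7
8 | 8

yes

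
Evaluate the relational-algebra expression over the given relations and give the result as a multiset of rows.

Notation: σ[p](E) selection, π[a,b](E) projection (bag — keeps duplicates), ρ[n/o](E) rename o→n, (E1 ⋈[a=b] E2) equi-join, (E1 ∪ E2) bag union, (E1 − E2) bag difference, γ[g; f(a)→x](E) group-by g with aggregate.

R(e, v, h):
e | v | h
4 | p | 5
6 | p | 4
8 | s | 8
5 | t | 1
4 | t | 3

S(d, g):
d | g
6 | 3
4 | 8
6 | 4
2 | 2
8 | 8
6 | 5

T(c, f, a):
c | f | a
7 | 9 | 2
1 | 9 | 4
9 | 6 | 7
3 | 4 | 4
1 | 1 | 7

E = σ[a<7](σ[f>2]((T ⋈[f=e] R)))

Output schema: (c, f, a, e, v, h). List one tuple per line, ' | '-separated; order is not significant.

Subexpression sizes:
  T → 5
  R → 5
  (T ⋈[f=e] R) → 3
  σ[f>2]((T ⋈[f=e] R)) → 3
  σ[a<7](σ[f>2]((T ⋈[f=e] R))) → 2

== RESULT ==
c | f | a | e | v | h
3 | 4 | 4 | 4 | p | 5
3 | 4 | 4 | 4 | t | 3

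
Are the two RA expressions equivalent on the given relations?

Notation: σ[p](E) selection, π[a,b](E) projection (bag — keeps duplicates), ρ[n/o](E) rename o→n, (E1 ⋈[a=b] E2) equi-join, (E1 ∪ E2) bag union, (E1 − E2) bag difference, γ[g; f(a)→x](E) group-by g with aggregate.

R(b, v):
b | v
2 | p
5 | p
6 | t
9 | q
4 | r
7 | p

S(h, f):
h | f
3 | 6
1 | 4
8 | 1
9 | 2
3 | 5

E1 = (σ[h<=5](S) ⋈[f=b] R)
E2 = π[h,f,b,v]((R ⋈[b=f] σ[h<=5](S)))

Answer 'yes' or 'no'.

E1 stepwise |·|:
  S → 5
  σ[h<=5](S) → 3
  R → 6
  (σ[h<=5](S) ⋈[f=b] R) → 3
E2 stepwise |·|:
  R → 6
  S → 5
  σ[h<=5](S) → 3
  (R ⋈[b=f] σ[h<=5](S)) → 3
  π[h,f,b,v]((R ⋈[b=f] σ[h<=5](S))) → 3

E1 and E2 produce the same multiset:
h | f | b | v
1 | 4 | 4 | r
3 | 5 | 5 | p
3 | 6 | 6 | t

yes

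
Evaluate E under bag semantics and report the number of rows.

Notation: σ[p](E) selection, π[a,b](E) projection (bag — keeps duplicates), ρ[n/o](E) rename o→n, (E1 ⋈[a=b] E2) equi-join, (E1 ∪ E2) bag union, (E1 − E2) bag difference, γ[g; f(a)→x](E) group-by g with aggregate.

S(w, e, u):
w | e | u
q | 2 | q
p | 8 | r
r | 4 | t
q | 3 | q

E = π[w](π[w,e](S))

Row counts bottom-up:
  S → 4
  π[w,e](S) → 4
  π[w](π[w,e](S)) → 4

|E| = 4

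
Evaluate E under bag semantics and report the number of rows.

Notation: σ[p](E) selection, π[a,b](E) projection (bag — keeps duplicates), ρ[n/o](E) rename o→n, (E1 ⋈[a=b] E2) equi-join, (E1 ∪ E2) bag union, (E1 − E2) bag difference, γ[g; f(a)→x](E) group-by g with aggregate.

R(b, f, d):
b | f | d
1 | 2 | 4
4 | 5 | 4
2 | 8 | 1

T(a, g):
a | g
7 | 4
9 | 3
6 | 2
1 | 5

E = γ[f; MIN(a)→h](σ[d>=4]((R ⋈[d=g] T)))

Per-node cardinality:
  R → 3
  T → 4
  (R ⋈[d=g] T) → 2
  σ[d>=4]((R ⋈[d=g] T)) → 2
  γ[f; MIN(a)→h](σ[d>=4]((R ⋈[d=g] T))) → 2

|E| = 2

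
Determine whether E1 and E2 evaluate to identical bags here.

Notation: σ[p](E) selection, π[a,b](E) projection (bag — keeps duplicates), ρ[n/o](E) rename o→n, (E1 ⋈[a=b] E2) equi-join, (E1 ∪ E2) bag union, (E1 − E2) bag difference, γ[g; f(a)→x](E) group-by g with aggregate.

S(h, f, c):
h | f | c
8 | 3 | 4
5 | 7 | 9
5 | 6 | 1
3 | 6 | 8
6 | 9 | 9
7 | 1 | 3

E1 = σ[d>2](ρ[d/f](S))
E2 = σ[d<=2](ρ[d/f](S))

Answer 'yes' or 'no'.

E1 subexpression sizes:
  S → 6
  ρ[d/f](S) → 6
  σ[d>2](ρ[d/f](S)) → 5
E2 subexpression sizes:
  S → 6
  ρ[d/f](S) → 6
  σ[d<=2](ρ[d/f](S)) → 1

E1 result:
h | d | c
3 | 6 | 8
5 | 6 | 1
5 | 7 | 9
6 | 9 | 9
8 | 3 | 4
E2 result:
h | d | c
7 | 1 | 3
Witness: (7, 1, 3) appears 0× in E1 but 1× in E2.

no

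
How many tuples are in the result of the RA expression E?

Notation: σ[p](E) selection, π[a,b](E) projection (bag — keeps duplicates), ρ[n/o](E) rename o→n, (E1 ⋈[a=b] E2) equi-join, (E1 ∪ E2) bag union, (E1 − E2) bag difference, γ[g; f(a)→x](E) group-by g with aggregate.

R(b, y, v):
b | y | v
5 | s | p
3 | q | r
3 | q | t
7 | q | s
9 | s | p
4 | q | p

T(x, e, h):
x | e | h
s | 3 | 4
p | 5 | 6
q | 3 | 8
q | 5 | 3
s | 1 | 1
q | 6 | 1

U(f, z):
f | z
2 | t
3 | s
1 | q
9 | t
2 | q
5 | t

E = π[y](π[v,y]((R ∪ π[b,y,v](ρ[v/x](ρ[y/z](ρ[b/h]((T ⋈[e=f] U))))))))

Per-node cardinality:
  R → 6
  T → 6
  U → 6
  (T ⋈[e=f] U) → 5
  ρ[b/h]((T ⋈[e=f] U)) → 5
  ρ[y/z](ρ[b/h]((T ⋈[e=f] U))) → 5
  ρ[v/x](ρ[y/z](ρ[b/h]((T ⋈[e=f] U)))) → 5
  π[b,y,v](ρ[v/x](ρ[y/z](ρ[b/h]((T ⋈[e=f] U))))) → 5
  (R ∪ π[b,y,v](ρ[v/x](ρ[y/z](ρ[b/h]((T ⋈[e=f] U)))))) → 11
  π[v,y]((R ∪ π[b,y,v](ρ[v/x](ρ[y/z](ρ[b/h]((T ⋈[e=f] U))))))) → 11
  π[y](π[v,y]((R ∪ π[b,y,v](ρ[v/x](ρ[y/z](ρ[b/h]((T ⋈[e=f] U)))))))) → 11

|E| = 11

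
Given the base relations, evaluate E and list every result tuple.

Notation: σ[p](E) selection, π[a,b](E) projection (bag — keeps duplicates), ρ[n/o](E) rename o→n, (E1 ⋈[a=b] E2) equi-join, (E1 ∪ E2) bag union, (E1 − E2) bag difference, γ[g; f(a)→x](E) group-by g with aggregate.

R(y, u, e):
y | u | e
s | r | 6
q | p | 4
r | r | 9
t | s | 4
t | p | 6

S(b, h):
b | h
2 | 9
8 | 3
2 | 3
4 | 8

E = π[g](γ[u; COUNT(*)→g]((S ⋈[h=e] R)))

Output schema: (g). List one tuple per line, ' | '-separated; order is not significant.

Stepwise |·|:
  S → 4
  R → 5
  (S ⋈[h=e] R) → 1
  γ[u; COUNT(*)→g]((S ⋈[h=e] R)) → 1
  π[g](γ[u; COUNT(*)→g]((S ⋈[h=e] R))) → 1

== RESULT ==
g
1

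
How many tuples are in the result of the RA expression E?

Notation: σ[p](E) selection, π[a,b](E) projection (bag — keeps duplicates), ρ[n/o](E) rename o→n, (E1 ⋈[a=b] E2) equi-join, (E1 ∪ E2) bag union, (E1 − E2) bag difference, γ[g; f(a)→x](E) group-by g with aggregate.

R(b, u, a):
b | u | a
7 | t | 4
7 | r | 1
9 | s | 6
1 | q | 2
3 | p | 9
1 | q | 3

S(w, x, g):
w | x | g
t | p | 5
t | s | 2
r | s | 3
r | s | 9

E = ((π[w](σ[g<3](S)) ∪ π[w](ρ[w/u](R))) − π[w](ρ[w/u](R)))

Subexpression sizes:
  S → 4
  σ[g<3](S) → 1
  π[w](σ[g<3](S)) → 1
  R → 6
  ρ[w/u](R) → 6
  π[w](ρ[w/u](R)) → 6
  (π[w](σ[g<3](S)) ∪ π[w](ρ[w/u](R))) → 7
  R → 6
  ρ[w/u](R) → 6
  π[w](ρ[w/u](R)) → 6
  ((π[w](σ[g<3](S)) ∪ π[w](ρ[w/u](R))) − π[w](ρ[w/u](R))) → 1

|E| = 1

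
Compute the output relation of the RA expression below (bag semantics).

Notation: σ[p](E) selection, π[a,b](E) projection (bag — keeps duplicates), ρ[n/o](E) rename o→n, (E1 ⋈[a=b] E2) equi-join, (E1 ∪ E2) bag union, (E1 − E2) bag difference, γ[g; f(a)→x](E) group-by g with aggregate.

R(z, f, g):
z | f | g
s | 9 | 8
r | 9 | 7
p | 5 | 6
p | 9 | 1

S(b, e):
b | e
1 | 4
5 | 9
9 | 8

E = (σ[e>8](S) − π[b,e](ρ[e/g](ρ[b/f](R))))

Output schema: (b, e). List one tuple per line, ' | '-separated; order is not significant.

Stepwise |·|:
  S → 3
  σ[e>8](S) → 1
  R → 4
  ρ[b/f](R) → 4
  ρ[e/g](ρ[b/f](R)) → 4
  π[b,e](ρ[e/g](ρ[b/f](R))) → 4
  (σ[e>8](S) − π[b,e](ρ[e/g](ρ[b/f](R)))) → 1

== RESULT ==
b | e
5 | 9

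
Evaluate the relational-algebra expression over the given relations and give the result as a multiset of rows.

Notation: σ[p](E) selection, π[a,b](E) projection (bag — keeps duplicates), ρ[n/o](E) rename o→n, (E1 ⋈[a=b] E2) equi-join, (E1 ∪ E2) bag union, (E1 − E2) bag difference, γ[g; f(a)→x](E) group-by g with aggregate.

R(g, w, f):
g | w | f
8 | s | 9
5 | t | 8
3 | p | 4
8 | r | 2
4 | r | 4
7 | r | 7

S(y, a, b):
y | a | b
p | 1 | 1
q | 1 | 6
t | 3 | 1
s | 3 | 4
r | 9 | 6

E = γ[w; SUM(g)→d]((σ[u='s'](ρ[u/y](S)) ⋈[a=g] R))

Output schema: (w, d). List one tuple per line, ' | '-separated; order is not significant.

Stepwise |·|:
  S → 5
  ρ[u/y](S) → 5
  σ[u='s'](ρ[u/y](S)) → 1
  R → 6
  (σ[u='s'](ρ[u/y](S)) ⋈[a=g] R) → 1
  γ[w; SUM(g)→d]((σ[u='s'](ρ[u/y](S)) ⋈[a=g] R)) → 1

== RESULT ==
w | d
p | 3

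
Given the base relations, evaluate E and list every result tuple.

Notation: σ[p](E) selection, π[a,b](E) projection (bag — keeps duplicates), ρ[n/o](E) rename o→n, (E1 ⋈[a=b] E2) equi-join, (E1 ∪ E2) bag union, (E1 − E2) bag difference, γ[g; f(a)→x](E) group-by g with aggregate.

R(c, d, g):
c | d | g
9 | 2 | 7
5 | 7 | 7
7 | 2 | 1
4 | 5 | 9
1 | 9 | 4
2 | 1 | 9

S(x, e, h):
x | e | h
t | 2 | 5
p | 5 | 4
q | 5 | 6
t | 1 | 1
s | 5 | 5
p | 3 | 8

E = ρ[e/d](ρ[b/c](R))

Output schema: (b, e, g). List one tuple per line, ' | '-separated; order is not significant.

Subexpression sizes:
  R → 6
  ρ[b/c](R) → 6
  ρ[e/d](ρ[b/c](R)) → 6

== RESULT ==
b | e | g
1 | 9 | 4
2 | 1 | 9
4 | 5 | 9
5 | 7 | 7
7 | 2 | 1
9 | 2 | 7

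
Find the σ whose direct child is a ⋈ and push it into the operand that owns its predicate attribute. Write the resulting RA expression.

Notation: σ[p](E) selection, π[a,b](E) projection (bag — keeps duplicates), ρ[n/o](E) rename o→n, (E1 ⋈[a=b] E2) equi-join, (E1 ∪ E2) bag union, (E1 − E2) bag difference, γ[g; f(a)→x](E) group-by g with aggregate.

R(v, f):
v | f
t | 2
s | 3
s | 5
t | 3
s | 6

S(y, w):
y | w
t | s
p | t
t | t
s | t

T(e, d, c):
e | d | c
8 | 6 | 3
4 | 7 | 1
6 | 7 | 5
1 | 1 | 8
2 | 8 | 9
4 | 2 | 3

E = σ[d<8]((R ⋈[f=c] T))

σ filters on d, owned by the right side.
E' = (R ⋈[f=c] σ[d<8](T))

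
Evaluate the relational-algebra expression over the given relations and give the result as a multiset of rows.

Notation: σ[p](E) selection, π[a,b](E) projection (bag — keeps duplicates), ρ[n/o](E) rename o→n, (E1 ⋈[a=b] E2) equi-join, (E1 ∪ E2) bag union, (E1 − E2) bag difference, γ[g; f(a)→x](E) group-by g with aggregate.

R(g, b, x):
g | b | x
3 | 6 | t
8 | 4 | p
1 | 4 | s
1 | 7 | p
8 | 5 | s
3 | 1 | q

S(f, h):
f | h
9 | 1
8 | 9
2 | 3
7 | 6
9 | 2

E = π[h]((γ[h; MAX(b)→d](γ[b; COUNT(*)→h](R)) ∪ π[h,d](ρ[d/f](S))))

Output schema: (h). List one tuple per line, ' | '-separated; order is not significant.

Per-node cardinality:
  R → 6
  γ[b; COUNT(*)→h](R) → 5
  γ[h; MAX(b)→d](γ[b; COUNT(*)→h](R)) → 2
  S → 5
  ρ[d/f](S) → 5
  π[h,d](ρ[d/f](S)) → 5
  (γ[h; MAX(b)→d](γ[b; COUNT(*)→h](R)) ∪ π[h,d](ρ[d/f](S))) → 7
  π[h]((γ[h; MAX(b)→d](γ[b; COUNT(*)→h](R)) ∪ π[h,d](ρ[d/f](S)))) → 7

== RESULT ==
h
1
1
2
2
3
6
9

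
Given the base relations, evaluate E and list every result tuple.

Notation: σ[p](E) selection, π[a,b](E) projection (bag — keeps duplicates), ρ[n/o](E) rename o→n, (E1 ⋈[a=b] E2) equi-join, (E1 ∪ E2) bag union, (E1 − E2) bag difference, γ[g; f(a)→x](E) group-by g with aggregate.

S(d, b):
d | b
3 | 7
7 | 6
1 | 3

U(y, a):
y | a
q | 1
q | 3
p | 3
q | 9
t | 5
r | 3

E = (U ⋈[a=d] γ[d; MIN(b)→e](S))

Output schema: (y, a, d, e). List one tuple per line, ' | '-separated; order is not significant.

Stepwise |·|:
  U → 6
  S → 3
  γ[d; MIN(b)→e](S) → 3
  (U ⋈[a=d] γ[d; MIN(b)→e](S)) → 4

== RESULT ==
y | a | d | e
p | 3 | 3 | 7
q | 1 | 1 | 3
q | 3 | 3 | 7
r | 3 | 3 | 7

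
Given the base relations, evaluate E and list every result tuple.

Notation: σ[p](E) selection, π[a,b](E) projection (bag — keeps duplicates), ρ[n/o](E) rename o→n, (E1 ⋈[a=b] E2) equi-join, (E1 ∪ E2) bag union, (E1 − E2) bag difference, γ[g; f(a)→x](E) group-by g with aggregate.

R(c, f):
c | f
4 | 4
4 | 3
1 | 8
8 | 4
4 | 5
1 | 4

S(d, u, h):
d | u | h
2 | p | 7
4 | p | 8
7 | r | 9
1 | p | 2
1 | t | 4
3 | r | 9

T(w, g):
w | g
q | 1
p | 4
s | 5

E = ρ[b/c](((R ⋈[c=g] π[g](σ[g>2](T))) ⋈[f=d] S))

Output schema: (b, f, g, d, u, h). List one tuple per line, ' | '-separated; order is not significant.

Subexpression sizes:
  R → 6
  T → 3
  σ[g>2](T) → 2
  π[g](σ[g>2](T)) → 2
  (R ⋈[c=g] π[g](σ[g>2](T))) → 3
  S → 6
  ((R ⋈[c=g] π[g](σ[g>2](T))) ⋈[f=d] S) → 2
  ρ[b/c](((R ⋈[c=g] π[g](σ[g>2](T))) ⋈[f=d] S)) → 2

== RESULT ==
b | f | g | d | u | h
4 | 3 | 4 | 3 | r | 9
4 | 4 | 4 | 4 | p | 8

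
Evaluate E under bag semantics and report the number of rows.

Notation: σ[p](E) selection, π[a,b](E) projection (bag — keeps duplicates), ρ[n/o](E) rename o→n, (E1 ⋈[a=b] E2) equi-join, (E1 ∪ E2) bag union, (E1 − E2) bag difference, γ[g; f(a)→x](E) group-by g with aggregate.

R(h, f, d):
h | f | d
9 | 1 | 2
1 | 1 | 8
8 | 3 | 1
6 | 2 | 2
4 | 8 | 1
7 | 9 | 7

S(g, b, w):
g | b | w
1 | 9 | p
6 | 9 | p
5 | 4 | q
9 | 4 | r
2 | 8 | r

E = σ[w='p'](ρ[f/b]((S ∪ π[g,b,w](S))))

Stepwise |·|:
  S → 5
  S → 5
  π[g,b,w](S) → 5
  (S ∪ π[g,b,w](S)) → 10
  ρ[f/b]((S ∪ π[g,b,w](S))) → 10
  σ[w='p'](ρ[f/b]((S ∪ π[g,b,w](S)))) → 4

|E| = 4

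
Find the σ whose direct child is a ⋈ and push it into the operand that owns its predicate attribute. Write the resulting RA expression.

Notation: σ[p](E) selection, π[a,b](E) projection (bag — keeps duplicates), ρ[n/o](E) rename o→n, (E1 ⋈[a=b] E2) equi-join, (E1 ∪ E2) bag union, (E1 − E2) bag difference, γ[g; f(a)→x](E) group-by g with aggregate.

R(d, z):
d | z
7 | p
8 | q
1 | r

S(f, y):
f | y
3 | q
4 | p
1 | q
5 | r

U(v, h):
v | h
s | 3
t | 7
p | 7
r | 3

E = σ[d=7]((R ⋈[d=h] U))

σ filters on d, owned by the left side.
E' = (σ[d=7](R) ⋈[d=h] U)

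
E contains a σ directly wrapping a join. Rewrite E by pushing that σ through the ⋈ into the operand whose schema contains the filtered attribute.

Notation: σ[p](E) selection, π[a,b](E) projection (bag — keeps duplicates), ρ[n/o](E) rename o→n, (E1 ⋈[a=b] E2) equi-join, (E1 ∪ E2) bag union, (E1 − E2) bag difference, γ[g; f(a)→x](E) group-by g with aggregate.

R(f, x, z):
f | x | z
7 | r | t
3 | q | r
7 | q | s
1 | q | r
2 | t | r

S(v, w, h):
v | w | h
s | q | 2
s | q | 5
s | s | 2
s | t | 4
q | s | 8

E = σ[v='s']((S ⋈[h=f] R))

σ filters on v, owned by the left side.
E' = (σ[v='s'](S) ⋈[h=f] R)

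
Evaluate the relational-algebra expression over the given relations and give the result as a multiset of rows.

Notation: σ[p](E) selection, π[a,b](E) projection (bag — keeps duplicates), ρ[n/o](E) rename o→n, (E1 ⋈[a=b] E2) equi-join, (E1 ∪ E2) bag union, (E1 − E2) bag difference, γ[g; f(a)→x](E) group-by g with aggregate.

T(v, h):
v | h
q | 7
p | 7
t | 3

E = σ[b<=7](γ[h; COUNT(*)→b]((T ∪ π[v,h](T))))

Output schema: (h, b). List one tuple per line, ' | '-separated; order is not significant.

Stepwise |·|:
  T → 3
  T → 3
  π[v,h](T) → 3
  (T ∪ π[v,h](T)) → 6
  γ[h; COUNT(*)→b]((T ∪ π[v,h](T))) → 2
  σ[b<=7](γ[h; COUNT(*)→b]((T ∪ π[v,h](T)))) → 2

== RESULT ==
h | b
3 | 2
7 | 4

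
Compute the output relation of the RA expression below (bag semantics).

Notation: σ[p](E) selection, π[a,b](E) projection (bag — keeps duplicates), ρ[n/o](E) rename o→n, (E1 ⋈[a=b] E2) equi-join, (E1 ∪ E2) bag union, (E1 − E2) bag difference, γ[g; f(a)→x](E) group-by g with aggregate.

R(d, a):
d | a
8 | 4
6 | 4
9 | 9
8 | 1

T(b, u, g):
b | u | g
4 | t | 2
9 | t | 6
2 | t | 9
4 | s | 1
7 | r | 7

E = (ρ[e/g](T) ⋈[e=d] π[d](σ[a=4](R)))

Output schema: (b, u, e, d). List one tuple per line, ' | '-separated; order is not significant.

Per-node cardinality:
  T → 5
  ρ[e/g](T) → 5
  R → 4
  σ[a=4](R) → 2
  π[d](σ[a=4](R)) → 2
  (ρ[e/g](T) ⋈[e=d] π[d](σ[a=4](R))) → 1

== RESULT ==
b | u | e | d
9 | t | 6 | 6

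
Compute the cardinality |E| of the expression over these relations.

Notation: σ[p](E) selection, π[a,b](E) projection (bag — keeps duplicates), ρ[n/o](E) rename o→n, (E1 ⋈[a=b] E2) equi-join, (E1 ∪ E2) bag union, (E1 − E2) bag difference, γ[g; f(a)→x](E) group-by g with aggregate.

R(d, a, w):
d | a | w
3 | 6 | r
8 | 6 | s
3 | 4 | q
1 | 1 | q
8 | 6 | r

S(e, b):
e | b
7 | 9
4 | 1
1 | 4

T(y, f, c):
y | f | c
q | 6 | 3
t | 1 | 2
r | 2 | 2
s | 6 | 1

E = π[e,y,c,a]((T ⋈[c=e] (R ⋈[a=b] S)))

Per-node cardinality:
  T → 4
  R → 5
  S → 3
  (R ⋈[a=b] S) → 2
  (T ⋈[c=e] (R ⋈[a=b] S)) → 1
  π[e,y,c,a]((T ⋈[c=e] (R ⋈[a=b] S))) → 1

|E| = 1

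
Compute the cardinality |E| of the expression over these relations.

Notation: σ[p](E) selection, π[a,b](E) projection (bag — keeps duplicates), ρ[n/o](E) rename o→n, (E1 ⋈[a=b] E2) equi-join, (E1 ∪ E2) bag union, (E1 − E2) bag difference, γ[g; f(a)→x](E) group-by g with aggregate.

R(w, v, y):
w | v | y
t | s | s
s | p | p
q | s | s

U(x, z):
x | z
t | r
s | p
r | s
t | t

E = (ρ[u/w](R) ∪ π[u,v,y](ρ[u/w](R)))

Row counts bottom-up:
  R → 3
  ρ[u/w](R) → 3
  R → 3
  ρ[u/w](R) → 3
  π[u,v,y](ρ[u/w](R)) → 3
  (ρ[u/w](R) ∪ π[u,v,y](ρ[u/w](R))) → 6

|E| = 6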